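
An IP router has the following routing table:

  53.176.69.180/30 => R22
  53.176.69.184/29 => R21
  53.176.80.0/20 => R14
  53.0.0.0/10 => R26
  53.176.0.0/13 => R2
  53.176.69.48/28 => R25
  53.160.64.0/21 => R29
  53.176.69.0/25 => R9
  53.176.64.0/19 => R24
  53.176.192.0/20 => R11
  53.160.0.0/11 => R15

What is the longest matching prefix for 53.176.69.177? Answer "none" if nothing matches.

53.176.64.0/19

Entries matching 53.176.69.177:
  53.160.0.0/11 (53.160.0.0 - 53.191.255.255)
  53.176.0.0/13 (53.176.0.0 - 53.183.255.255)
  53.176.64.0/19 (53.176.64.0 - 53.176.95.255)
Most specific is 53.176.64.0/19.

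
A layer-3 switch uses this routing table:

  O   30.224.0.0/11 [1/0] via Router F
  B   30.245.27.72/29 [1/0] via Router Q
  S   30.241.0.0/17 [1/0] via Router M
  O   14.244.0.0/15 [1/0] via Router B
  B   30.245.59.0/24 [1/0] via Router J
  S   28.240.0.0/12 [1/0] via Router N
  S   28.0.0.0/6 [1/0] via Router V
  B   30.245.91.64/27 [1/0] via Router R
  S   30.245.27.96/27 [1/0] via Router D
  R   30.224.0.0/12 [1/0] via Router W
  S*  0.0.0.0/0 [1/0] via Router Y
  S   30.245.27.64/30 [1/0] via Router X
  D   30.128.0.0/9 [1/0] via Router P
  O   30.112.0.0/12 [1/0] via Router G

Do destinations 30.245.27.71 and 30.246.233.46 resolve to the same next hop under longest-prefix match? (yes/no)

30.245.27.71: longest match 30.224.0.0/11 -> Router F
30.246.233.46: longest match 30.224.0.0/11 -> Router F

yes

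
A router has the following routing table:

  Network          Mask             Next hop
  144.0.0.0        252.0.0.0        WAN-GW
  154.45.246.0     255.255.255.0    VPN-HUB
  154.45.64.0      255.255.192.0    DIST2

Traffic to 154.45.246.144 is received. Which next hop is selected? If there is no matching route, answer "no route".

Routes whose prefix contains 154.45.246.144:
  154.45.246.0/24 (154.45.246.0 - 154.45.246.255) -> VPN-HUB
Longest matching prefix is /24 -> next hop VPN-HUB.

VPN-HUB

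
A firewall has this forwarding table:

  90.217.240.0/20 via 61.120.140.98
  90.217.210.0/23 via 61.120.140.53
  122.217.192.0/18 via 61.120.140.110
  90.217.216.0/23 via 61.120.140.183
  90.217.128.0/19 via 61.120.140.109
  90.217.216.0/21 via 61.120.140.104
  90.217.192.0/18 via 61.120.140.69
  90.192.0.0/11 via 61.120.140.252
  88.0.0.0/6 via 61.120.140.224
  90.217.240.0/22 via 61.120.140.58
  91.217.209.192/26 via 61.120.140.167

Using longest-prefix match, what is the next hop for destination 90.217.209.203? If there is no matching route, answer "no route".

61.120.140.69

Routes whose prefix contains 90.217.209.203:
  88.0.0.0/6 (88.0.0.0 - 91.255.255.255) -> 61.120.140.224
  90.192.0.0/11 (90.192.0.0 - 90.223.255.255) -> 61.120.140.252
  90.217.192.0/18 (90.217.192.0 - 90.217.255.255) -> 61.120.140.69
More-specific entries that do NOT match:
  91.217.209.192/26 (91.217.209.192 - 91.217.209.255) does not contain 90.217.209.203
  90.217.210.0/23 (90.217.210.0 - 90.217.211.255) does not contain 90.217.209.203
  90.217.216.0/23 (90.217.216.0 - 90.217.217.255) does not contain 90.217.209.203
  90.217.240.0/22 (90.217.240.0 - 90.217.243.255) does not contain 90.217.209.203
  90.217.216.0/21 (90.217.216.0 - 90.217.223.255) does not contain 90.217.209.203
  90.217.240.0/20 (90.217.240.0 - 90.217.255.255) does not contain 90.217.209.203
  90.217.128.0/19 (90.217.128.0 - 90.217.159.255) does not contain 90.217.209.203
Longest matching prefix is /18 -> next hop 61.120.140.69.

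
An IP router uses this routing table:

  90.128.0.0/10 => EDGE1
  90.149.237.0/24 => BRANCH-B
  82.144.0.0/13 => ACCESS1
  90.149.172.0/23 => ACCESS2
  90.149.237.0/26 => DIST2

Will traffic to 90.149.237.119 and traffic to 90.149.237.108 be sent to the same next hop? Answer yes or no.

yes

90.149.237.119: longest match 90.149.237.0/24 -> BRANCH-B
90.149.237.108: longest match 90.149.237.0/24 -> BRANCH-B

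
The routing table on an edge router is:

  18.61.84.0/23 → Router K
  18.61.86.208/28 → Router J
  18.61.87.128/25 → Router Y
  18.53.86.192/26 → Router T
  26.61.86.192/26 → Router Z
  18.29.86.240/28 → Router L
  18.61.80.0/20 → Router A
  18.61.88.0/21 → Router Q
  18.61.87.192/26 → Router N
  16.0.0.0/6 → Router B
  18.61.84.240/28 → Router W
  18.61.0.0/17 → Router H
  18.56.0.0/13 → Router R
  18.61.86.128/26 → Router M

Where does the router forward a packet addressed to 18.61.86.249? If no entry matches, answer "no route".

Router A

Routes whose prefix contains 18.61.86.249:
  16.0.0.0/6 (16.0.0.0 - 19.255.255.255) -> Router B
  18.56.0.0/13 (18.56.0.0 - 18.63.255.255) -> Router R
  18.61.0.0/17 (18.61.0.0 - 18.61.127.255) -> Router H
  18.61.80.0/20 (18.61.80.0 - 18.61.95.255) -> Router A
More-specific entries that do NOT match:
  18.61.86.208/28 (18.61.86.208 - 18.61.86.223) does not contain 18.61.86.249
  18.29.86.240/28 (18.29.86.240 - 18.29.86.255) does not contain 18.61.86.249
  18.61.84.240/28 (18.61.84.240 - 18.61.84.255) does not contain 18.61.86.249
  18.53.86.192/26 (18.53.86.192 - 18.53.86.255) does not contain 18.61.86.249
  26.61.86.192/26 (26.61.86.192 - 26.61.86.255) does not contain 18.61.86.249
  18.61.87.192/26 (18.61.87.192 - 18.61.87.255) does not contain 18.61.86.249
  18.61.86.128/26 (18.61.86.128 - 18.61.86.191) does not contain 18.61.86.249
  18.61.87.128/25 (18.61.87.128 - 18.61.87.255) does not contain 18.61.86.249
  18.61.84.0/23 (18.61.84.0 - 18.61.85.255) does not contain 18.61.86.249
  18.61.88.0/21 (18.61.88.0 - 18.61.95.255) does not contain 18.61.86.249
Longest matching prefix is /20 -> next hop Router A.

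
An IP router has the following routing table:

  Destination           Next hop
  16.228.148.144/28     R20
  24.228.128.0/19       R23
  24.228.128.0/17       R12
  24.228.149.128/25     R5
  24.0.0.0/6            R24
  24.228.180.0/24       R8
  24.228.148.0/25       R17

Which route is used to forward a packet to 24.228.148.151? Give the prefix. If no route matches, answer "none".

Entries matching 24.228.148.151:
  24.0.0.0/6 (24.0.0.0 - 27.255.255.255)
  24.228.128.0/17 (24.228.128.0 - 24.228.255.255)
  24.228.128.0/19 (24.228.128.0 - 24.228.159.255)
Most specific is 24.228.128.0/19.

24.228.128.0/19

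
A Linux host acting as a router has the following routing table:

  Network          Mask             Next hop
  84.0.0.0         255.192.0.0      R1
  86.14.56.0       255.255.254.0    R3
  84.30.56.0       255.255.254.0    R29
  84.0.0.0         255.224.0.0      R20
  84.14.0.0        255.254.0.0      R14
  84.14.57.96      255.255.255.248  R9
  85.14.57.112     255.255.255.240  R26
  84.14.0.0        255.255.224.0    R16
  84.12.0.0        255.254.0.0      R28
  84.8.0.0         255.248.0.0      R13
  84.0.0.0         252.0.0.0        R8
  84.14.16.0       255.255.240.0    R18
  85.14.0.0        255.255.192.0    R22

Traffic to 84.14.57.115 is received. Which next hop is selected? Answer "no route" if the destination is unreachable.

R14

Routes whose prefix contains 84.14.57.115:
  84.0.0.0/6 (84.0.0.0 - 87.255.255.255) -> R8
  84.0.0.0/10 (84.0.0.0 - 84.63.255.255) -> R1
  84.0.0.0/11 (84.0.0.0 - 84.31.255.255) -> R20
  84.8.0.0/13 (84.8.0.0 - 84.15.255.255) -> R13
  84.14.0.0/15 (84.14.0.0 - 84.15.255.255) -> R14
More-specific entries that do NOT match:
  84.14.57.96/29 (84.14.57.96 - 84.14.57.103) does not contain 84.14.57.115
  85.14.57.112/28 (85.14.57.112 - 85.14.57.127) does not contain 84.14.57.115
  86.14.56.0/23 (86.14.56.0 - 86.14.57.255) does not contain 84.14.57.115
  84.30.56.0/23 (84.30.56.0 - 84.30.57.255) does not contain 84.14.57.115
  84.14.16.0/20 (84.14.16.0 - 84.14.31.255) does not contain 84.14.57.115
  84.14.0.0/19 (84.14.0.0 - 84.14.31.255) does not contain 84.14.57.115
  85.14.0.0/18 (85.14.0.0 - 85.14.63.255) does not contain 84.14.57.115
Longest matching prefix is /15 -> next hop R14.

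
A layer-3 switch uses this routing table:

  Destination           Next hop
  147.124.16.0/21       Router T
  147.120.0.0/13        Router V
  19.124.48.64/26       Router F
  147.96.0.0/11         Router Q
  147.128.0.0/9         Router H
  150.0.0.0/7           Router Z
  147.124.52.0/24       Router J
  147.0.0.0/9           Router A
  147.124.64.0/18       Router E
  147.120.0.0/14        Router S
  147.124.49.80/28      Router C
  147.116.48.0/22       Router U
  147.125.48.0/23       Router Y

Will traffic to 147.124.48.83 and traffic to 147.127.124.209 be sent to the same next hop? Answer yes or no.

147.124.48.83: longest match 147.120.0.0/13 -> Router V
147.127.124.209: longest match 147.120.0.0/13 -> Router V

yes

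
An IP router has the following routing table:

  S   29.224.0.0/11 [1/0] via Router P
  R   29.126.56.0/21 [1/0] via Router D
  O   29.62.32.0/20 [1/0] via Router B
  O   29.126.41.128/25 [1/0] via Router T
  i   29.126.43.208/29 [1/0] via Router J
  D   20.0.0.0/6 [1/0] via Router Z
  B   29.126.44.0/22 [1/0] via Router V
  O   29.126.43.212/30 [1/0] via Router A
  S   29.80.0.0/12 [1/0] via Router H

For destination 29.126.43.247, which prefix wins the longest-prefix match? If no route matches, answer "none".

29.126.43.247 is outside every listed prefix and there is no default route.

none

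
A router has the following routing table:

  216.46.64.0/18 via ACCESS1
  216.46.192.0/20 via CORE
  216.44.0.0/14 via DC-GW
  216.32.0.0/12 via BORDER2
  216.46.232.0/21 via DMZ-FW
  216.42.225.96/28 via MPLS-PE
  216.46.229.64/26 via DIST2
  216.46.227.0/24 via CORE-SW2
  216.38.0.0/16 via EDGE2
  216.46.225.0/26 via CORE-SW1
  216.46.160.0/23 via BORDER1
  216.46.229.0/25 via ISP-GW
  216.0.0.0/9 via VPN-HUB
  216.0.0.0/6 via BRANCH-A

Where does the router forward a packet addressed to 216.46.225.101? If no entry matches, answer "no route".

Routes whose prefix contains 216.46.225.101:
  216.0.0.0/6 (216.0.0.0 - 219.255.255.255) -> BRANCH-A
  216.0.0.0/9 (216.0.0.0 - 216.127.255.255) -> VPN-HUB
  216.32.0.0/12 (216.32.0.0 - 216.47.255.255) -> BORDER2
  216.44.0.0/14 (216.44.0.0 - 216.47.255.255) -> DC-GW
More-specific entries that do NOT match:
  216.42.225.96/28 (216.42.225.96 - 216.42.225.111) does not contain 216.46.225.101
  216.46.229.64/26 (216.46.229.64 - 216.46.229.127) does not contain 216.46.225.101
  216.46.225.0/26 (216.46.225.0 - 216.46.225.63) does not contain 216.46.225.101
  216.46.229.0/25 (216.46.229.0 - 216.46.229.127) does not contain 216.46.225.101
  216.46.227.0/24 (216.46.227.0 - 216.46.227.255) does not contain 216.46.225.101
  216.46.160.0/23 (216.46.160.0 - 216.46.161.255) does not contain 216.46.225.101
  216.46.232.0/21 (216.46.232.0 - 216.46.239.255) does not contain 216.46.225.101
  216.46.192.0/20 (216.46.192.0 - 216.46.207.255) does not contain 216.46.225.101
  216.46.64.0/18 (216.46.64.0 - 216.46.127.255) does not contain 216.46.225.101
  216.38.0.0/16 (216.38.0.0 - 216.38.255.255) does not contain 216.46.225.101
Longest matching prefix is /14 -> next hop DC-GW.

DC-GW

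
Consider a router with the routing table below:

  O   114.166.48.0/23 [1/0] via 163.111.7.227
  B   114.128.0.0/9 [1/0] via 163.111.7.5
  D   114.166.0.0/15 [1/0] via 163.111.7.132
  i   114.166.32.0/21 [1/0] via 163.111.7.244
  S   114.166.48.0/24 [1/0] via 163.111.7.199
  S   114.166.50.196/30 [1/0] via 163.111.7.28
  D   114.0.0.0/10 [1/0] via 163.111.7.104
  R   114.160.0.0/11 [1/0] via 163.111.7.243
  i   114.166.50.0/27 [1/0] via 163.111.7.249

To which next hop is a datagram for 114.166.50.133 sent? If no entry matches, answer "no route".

163.111.7.132

Routes whose prefix contains 114.166.50.133:
  114.128.0.0/9 (114.128.0.0 - 114.255.255.255) -> 163.111.7.5
  114.160.0.0/11 (114.160.0.0 - 114.191.255.255) -> 163.111.7.243
  114.166.0.0/15 (114.166.0.0 - 114.167.255.255) -> 163.111.7.132
More-specific entries that do NOT match:
  114.166.50.196/30 (114.166.50.196 - 114.166.50.199) does not contain 114.166.50.133
  114.166.50.0/27 (114.166.50.0 - 114.166.50.31) does not contain 114.166.50.133
  114.166.48.0/24 (114.166.48.0 - 114.166.48.255) does not contain 114.166.50.133
  114.166.48.0/23 (114.166.48.0 - 114.166.49.255) does not contain 114.166.50.133
  114.166.32.0/21 (114.166.32.0 - 114.166.39.255) does not contain 114.166.50.133
Longest matching prefix is /15 -> next hop 163.111.7.132.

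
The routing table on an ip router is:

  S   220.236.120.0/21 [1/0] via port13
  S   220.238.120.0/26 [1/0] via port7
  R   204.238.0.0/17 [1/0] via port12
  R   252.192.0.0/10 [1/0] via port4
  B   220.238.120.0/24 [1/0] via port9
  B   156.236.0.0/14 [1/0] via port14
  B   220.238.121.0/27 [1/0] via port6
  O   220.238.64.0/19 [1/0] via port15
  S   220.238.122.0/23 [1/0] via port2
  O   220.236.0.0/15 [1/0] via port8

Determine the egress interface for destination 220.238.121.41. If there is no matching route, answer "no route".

no route

No entry's prefix contains 220.238.121.41; there is no default route.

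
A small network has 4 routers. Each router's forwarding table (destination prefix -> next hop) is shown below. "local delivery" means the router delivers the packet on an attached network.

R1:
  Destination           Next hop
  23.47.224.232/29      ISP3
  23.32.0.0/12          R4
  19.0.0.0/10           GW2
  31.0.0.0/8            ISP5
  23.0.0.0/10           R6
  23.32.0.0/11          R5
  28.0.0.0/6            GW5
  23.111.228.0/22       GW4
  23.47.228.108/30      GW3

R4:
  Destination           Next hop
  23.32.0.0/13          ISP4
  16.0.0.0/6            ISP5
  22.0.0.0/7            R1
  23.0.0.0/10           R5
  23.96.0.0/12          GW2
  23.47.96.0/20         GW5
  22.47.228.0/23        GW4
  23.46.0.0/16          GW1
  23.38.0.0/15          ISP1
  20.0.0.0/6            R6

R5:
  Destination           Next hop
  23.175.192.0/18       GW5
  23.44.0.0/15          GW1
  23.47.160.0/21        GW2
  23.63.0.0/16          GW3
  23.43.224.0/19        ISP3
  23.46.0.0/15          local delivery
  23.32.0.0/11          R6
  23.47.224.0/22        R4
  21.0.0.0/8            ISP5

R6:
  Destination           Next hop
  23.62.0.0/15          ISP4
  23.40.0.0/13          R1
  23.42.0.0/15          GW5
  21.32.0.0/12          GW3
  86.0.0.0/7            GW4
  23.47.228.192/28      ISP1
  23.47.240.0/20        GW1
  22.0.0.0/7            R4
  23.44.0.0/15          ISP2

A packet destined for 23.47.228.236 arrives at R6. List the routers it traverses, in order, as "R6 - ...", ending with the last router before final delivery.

At R6: longest match for 23.47.228.236 is 23.40.0.0/13 -> R1
At R1: longest match for 23.47.228.236 is 23.32.0.0/12 -> R4
At R4: longest match for 23.47.228.236 is 23.0.0.0/10 -> R5
At R5: longest match for 23.47.228.236 is 23.46.0.0/15 -> local delivery

R6 - R1 - R4 - R5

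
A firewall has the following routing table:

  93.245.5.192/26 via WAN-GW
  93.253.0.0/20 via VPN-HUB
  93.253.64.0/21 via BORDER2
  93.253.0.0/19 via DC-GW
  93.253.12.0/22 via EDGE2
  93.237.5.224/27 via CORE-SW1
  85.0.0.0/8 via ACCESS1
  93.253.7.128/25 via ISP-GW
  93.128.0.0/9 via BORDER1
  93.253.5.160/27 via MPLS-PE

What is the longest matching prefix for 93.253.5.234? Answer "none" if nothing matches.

Entries matching 93.253.5.234:
  93.128.0.0/9 (93.128.0.0 - 93.255.255.255)
  93.253.0.0/19 (93.253.0.0 - 93.253.31.255)
  93.253.0.0/20 (93.253.0.0 - 93.253.15.255)
Most specific is 93.253.0.0/20.

93.253.0.0/20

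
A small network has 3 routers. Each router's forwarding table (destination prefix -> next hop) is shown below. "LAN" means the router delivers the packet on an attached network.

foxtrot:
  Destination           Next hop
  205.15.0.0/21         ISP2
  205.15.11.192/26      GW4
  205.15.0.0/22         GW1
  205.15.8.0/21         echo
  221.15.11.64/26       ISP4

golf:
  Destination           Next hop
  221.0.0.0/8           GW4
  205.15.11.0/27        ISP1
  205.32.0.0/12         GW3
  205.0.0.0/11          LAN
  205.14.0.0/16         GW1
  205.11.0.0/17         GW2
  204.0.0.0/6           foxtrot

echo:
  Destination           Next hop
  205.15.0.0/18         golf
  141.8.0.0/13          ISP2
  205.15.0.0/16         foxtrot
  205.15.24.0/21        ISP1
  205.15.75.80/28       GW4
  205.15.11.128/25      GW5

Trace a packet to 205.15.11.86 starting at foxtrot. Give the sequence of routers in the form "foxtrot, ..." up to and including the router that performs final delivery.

foxtrot, echo, golf

At foxtrot: longest match for 205.15.11.86 is 205.15.8.0/21 -> echo
At echo: longest match for 205.15.11.86 is 205.15.0.0/18 -> golf
At golf: longest match for 205.15.11.86 is 205.0.0.0/11 -> LAN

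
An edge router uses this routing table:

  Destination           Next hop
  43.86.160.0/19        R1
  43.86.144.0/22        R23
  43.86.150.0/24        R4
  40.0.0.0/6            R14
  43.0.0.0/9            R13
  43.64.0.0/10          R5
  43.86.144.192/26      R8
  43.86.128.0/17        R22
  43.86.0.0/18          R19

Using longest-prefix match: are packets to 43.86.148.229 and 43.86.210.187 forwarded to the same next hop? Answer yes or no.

yes

43.86.148.229: longest match 43.86.128.0/17 -> R22
43.86.210.187: longest match 43.86.128.0/17 -> R22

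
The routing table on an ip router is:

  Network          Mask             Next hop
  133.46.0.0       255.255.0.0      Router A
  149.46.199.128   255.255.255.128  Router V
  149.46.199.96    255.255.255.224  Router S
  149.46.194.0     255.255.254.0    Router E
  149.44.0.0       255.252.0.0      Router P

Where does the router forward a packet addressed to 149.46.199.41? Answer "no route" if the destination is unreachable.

Routes whose prefix contains 149.46.199.41:
  149.44.0.0/14 (149.44.0.0 - 149.47.255.255) -> Router P
More-specific entries that do NOT match:
  149.46.199.96/27 (149.46.199.96 - 149.46.199.127) does not contain 149.46.199.41
  149.46.199.128/25 (149.46.199.128 - 149.46.199.255) does not contain 149.46.199.41
  149.46.194.0/23 (149.46.194.0 - 149.46.195.255) does not contain 149.46.199.41
  133.46.0.0/16 (133.46.0.0 - 133.46.255.255) does not contain 149.46.199.41
Longest matching prefix is /14 -> next hop Router P.

Router P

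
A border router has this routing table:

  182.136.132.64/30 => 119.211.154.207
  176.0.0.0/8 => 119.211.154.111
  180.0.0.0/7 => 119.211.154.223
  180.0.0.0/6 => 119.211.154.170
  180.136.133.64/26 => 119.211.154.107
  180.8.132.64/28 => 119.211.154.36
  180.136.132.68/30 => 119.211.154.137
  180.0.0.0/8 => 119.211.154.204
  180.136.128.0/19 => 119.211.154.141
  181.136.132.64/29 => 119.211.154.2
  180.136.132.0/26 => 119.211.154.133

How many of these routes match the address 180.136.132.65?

Prefixes containing 180.136.132.65:
  180.0.0.0/6 (180.0.0.0 - 183.255.255.255)
  180.0.0.0/7 (180.0.0.0 - 181.255.255.255)
  180.0.0.0/8 (180.0.0.0 - 180.255.255.255)
  180.136.128.0/19 (180.136.128.0 - 180.136.159.255)
Total matching entries: 4.

4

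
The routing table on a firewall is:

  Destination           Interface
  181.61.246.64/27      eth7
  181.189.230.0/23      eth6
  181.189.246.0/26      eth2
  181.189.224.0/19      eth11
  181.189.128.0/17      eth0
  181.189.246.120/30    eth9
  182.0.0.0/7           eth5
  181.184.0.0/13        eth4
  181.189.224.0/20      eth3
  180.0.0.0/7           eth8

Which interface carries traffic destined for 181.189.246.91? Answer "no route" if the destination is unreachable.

Routes whose prefix contains 181.189.246.91:
  180.0.0.0/7 (180.0.0.0 - 181.255.255.255) -> eth8
  181.184.0.0/13 (181.184.0.0 - 181.191.255.255) -> eth4
  181.189.128.0/17 (181.189.128.0 - 181.189.255.255) -> eth0
  181.189.224.0/19 (181.189.224.0 - 181.189.255.255) -> eth11
More-specific entries that do NOT match:
  181.189.246.120/30 (181.189.246.120 - 181.189.246.123) does not contain 181.189.246.91
  181.61.246.64/27 (181.61.246.64 - 181.61.246.95) does not contain 181.189.246.91
  181.189.246.0/26 (181.189.246.0 - 181.189.246.63) does not contain 181.189.246.91
  181.189.230.0/23 (181.189.230.0 - 181.189.231.255) does not contain 181.189.246.91
  181.189.224.0/20 (181.189.224.0 - 181.189.239.255) does not contain 181.189.246.91
Longest matching prefix is /19 -> interface eth11.

eth11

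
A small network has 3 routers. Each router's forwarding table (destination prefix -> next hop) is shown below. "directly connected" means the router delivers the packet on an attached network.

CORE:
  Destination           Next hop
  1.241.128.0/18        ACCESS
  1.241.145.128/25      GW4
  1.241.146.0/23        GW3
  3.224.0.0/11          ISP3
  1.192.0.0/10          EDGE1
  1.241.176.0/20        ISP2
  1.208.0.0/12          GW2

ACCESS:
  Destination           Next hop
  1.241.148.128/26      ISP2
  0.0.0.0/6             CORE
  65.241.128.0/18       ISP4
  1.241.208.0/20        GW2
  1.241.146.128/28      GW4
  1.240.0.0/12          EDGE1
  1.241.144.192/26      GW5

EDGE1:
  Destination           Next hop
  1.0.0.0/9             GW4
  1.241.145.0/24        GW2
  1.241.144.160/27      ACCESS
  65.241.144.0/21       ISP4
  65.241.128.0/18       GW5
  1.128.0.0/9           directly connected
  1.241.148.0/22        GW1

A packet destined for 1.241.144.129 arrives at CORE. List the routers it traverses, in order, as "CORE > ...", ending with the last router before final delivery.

At CORE: longest match for 1.241.144.129 is 1.241.128.0/18 -> ACCESS
At ACCESS: longest match for 1.241.144.129 is 1.240.0.0/12 -> EDGE1
At EDGE1: longest match for 1.241.144.129 is 1.128.0.0/9 -> directly connected

CORE > ACCESS > EDGE1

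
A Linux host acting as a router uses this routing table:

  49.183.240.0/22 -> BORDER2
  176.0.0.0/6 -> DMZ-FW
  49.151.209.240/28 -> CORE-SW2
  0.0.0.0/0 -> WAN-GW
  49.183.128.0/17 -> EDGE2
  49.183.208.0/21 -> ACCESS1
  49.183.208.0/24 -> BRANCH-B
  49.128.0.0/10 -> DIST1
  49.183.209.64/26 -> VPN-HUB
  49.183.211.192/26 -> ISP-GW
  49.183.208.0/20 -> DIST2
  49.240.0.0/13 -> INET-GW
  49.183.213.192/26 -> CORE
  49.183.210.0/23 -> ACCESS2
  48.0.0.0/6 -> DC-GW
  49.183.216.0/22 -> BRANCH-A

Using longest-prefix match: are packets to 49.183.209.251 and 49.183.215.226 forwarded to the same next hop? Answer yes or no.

yes

49.183.209.251: longest match 49.183.208.0/21 -> ACCESS1
49.183.215.226: longest match 49.183.208.0/21 -> ACCESS1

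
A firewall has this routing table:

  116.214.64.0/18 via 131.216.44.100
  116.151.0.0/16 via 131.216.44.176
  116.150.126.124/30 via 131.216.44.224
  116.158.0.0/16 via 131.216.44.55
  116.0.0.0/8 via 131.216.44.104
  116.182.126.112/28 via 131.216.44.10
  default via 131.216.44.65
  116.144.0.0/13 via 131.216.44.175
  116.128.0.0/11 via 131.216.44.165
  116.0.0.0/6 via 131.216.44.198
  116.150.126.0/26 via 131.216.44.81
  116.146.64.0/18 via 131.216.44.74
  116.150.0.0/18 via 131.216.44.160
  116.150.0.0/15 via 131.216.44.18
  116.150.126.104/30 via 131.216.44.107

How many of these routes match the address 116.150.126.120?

6

Prefixes containing 116.150.126.120:
  0.0.0.0/0 (default, matches everything)
  116.0.0.0/6 (116.0.0.0 - 119.255.255.255)
  116.0.0.0/8 (116.0.0.0 - 116.255.255.255)
  116.128.0.0/11 (116.128.0.0 - 116.159.255.255)
  116.144.0.0/13 (116.144.0.0 - 116.151.255.255)
  116.150.0.0/15 (116.150.0.0 - 116.151.255.255)
Total matching entries: 6.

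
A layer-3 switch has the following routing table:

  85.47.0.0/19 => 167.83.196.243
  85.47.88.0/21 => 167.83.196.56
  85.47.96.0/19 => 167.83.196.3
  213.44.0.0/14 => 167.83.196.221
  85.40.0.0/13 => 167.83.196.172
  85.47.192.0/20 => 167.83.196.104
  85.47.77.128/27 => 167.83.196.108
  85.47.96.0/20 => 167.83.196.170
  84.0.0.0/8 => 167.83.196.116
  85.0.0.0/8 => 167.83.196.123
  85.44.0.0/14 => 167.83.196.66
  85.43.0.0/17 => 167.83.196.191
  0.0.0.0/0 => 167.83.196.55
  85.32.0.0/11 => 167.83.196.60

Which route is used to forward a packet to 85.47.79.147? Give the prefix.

85.44.0.0/14

Entries matching 85.47.79.147:
  0.0.0.0/0 (default, matches everything)
  85.0.0.0/8 (85.0.0.0 - 85.255.255.255)
  85.32.0.0/11 (85.32.0.0 - 85.63.255.255)
  85.40.0.0/13 (85.40.0.0 - 85.47.255.255)
  85.44.0.0/14 (85.44.0.0 - 85.47.255.255)
Most specific is 85.44.0.0/14.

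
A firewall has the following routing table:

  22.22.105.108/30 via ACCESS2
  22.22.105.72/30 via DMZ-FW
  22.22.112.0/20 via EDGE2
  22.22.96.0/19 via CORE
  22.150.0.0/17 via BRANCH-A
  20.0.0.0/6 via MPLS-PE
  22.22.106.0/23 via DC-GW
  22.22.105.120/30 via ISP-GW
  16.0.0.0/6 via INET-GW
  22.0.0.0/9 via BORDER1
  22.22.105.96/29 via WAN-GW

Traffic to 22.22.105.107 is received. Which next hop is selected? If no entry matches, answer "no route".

CORE

Routes whose prefix contains 22.22.105.107:
  20.0.0.0/6 (20.0.0.0 - 23.255.255.255) -> MPLS-PE
  22.0.0.0/9 (22.0.0.0 - 22.127.255.255) -> BORDER1
  22.22.96.0/19 (22.22.96.0 - 22.22.127.255) -> CORE
More-specific entries that do NOT match:
  22.22.105.108/30 (22.22.105.108 - 22.22.105.111) does not contain 22.22.105.107
  22.22.105.72/30 (22.22.105.72 - 22.22.105.75) does not contain 22.22.105.107
  22.22.105.120/30 (22.22.105.120 - 22.22.105.123) does not contain 22.22.105.107
  22.22.105.96/29 (22.22.105.96 - 22.22.105.103) does not contain 22.22.105.107
  22.22.106.0/23 (22.22.106.0 - 22.22.107.255) does not contain 22.22.105.107
  22.22.112.0/20 (22.22.112.0 - 22.22.127.255) does not contain 22.22.105.107
Longest matching prefix is /19 -> next hop CORE.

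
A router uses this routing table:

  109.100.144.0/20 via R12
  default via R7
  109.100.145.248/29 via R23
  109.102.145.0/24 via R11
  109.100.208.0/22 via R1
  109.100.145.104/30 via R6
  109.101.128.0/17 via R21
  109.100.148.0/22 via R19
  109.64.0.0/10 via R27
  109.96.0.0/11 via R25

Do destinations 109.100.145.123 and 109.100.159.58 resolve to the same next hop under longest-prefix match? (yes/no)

yes

109.100.145.123: longest match 109.100.144.0/20 -> R12
109.100.159.58: longest match 109.100.144.0/20 -> R12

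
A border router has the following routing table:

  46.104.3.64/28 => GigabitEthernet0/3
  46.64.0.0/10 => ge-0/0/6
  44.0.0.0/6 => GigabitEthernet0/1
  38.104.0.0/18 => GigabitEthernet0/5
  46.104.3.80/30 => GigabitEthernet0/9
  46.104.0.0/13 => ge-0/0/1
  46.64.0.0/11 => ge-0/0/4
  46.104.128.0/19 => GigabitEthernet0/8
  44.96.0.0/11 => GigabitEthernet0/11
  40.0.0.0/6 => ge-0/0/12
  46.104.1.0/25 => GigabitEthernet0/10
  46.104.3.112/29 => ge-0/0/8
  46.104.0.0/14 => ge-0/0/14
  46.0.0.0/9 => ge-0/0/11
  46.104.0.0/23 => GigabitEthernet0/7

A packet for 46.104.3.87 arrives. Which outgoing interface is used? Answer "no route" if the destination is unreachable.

Routes whose prefix contains 46.104.3.87:
  44.0.0.0/6 (44.0.0.0 - 47.255.255.255) -> GigabitEthernet0/1
  46.0.0.0/9 (46.0.0.0 - 46.127.255.255) -> ge-0/0/11
  46.64.0.0/10 (46.64.0.0 - 46.127.255.255) -> ge-0/0/6
  46.104.0.0/13 (46.104.0.0 - 46.111.255.255) -> ge-0/0/1
  46.104.0.0/14 (46.104.0.0 - 46.107.255.255) -> ge-0/0/14
More-specific entries that do NOT match:
  46.104.3.80/30 (46.104.3.80 - 46.104.3.83) does not contain 46.104.3.87
  46.104.3.112/29 (46.104.3.112 - 46.104.3.119) does not contain 46.104.3.87
  46.104.3.64/28 (46.104.3.64 - 46.104.3.79) does not contain 46.104.3.87
  46.104.1.0/25 (46.104.1.0 - 46.104.1.127) does not contain 46.104.3.87
  46.104.0.0/23 (46.104.0.0 - 46.104.1.255) does not contain 46.104.3.87
  46.104.128.0/19 (46.104.128.0 - 46.104.159.255) does not contain 46.104.3.87
  38.104.0.0/18 (38.104.0.0 - 38.104.63.255) does not contain 46.104.3.87
Longest matching prefix is /14 -> interface ge-0/0/14.

ge-0/0/14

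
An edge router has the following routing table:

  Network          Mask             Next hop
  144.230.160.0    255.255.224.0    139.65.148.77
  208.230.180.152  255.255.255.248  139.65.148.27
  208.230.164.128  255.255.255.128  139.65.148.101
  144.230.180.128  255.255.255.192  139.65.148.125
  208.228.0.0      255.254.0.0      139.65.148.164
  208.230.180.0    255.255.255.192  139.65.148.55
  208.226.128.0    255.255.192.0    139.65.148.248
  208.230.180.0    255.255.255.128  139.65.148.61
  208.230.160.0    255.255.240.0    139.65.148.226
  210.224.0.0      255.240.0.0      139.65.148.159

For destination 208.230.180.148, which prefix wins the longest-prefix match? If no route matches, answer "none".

none

208.230.180.148 is outside every listed prefix and there is no default route.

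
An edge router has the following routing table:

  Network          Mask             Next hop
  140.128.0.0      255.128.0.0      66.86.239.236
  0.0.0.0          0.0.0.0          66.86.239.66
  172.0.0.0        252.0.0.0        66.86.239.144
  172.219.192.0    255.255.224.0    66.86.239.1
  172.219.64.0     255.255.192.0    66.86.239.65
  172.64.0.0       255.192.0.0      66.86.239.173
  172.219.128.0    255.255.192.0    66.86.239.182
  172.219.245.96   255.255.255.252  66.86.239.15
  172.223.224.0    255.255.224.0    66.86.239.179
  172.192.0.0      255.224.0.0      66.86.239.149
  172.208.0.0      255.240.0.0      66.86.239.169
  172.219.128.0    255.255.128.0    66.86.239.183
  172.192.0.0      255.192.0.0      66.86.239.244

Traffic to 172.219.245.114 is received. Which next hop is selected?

66.86.239.183

Routes whose prefix contains 172.219.245.114:
  0.0.0.0/0 (default, matches everything) -> 66.86.239.66
  172.0.0.0/6 (172.0.0.0 - 175.255.255.255) -> 66.86.239.144
  172.192.0.0/10 (172.192.0.0 - 172.255.255.255) -> 66.86.239.244
  172.192.0.0/11 (172.192.0.0 - 172.223.255.255) -> 66.86.239.149
  172.208.0.0/12 (172.208.0.0 - 172.223.255.255) -> 66.86.239.169
  172.219.128.0/17 (172.219.128.0 - 172.219.255.255) -> 66.86.239.183
More-specific entries that do NOT match:
  172.219.245.96/30 (172.219.245.96 - 172.219.245.99) does not contain 172.219.245.114
  172.219.192.0/19 (172.219.192.0 - 172.219.223.255) does not contain 172.219.245.114
  172.223.224.0/19 (172.223.224.0 - 172.223.255.255) does not contain 172.219.245.114
  172.219.64.0/18 (172.219.64.0 - 172.219.127.255) does not contain 172.219.245.114
  172.219.128.0/18 (172.219.128.0 - 172.219.191.255) does not contain 172.219.245.114
Longest matching prefix is /17 -> next hop 66.86.239.183.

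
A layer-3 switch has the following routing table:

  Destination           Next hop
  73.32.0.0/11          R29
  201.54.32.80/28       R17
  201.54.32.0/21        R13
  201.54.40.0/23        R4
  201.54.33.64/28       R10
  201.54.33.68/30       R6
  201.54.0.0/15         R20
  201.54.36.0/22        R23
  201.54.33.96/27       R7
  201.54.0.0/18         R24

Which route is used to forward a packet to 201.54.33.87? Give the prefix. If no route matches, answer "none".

Entries matching 201.54.33.87:
  201.54.0.0/15 (201.54.0.0 - 201.55.255.255)
  201.54.0.0/18 (201.54.0.0 - 201.54.63.255)
  201.54.32.0/21 (201.54.32.0 - 201.54.39.255)
Most specific is 201.54.32.0/21.

201.54.32.0/21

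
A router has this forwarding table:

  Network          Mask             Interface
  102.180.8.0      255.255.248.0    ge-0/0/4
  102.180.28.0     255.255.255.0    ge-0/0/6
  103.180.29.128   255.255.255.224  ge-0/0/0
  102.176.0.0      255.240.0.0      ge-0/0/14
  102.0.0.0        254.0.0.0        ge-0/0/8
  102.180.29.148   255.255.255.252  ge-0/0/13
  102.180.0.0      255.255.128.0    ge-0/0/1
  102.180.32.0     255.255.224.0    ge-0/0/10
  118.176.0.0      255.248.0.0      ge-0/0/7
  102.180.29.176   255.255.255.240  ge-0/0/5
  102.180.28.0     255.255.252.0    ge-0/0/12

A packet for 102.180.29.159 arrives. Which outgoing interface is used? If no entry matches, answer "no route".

Routes whose prefix contains 102.180.29.159:
  102.0.0.0/7 (102.0.0.0 - 103.255.255.255) -> ge-0/0/8
  102.176.0.0/12 (102.176.0.0 - 102.191.255.255) -> ge-0/0/14
  102.180.0.0/17 (102.180.0.0 - 102.180.127.255) -> ge-0/0/1
  102.180.28.0/22 (102.180.28.0 - 102.180.31.255) -> ge-0/0/12
More-specific entries that do NOT match:
  102.180.29.148/30 (102.180.29.148 - 102.180.29.151) does not contain 102.180.29.159
  102.180.29.176/28 (102.180.29.176 - 102.180.29.191) does not contain 102.180.29.159
  103.180.29.128/27 (103.180.29.128 - 103.180.29.159) does not contain 102.180.29.159
  102.180.28.0/24 (102.180.28.0 - 102.180.28.255) does not contain 102.180.29.159
Longest matching prefix is /22 -> interface ge-0/0/12.

ge-0/0/12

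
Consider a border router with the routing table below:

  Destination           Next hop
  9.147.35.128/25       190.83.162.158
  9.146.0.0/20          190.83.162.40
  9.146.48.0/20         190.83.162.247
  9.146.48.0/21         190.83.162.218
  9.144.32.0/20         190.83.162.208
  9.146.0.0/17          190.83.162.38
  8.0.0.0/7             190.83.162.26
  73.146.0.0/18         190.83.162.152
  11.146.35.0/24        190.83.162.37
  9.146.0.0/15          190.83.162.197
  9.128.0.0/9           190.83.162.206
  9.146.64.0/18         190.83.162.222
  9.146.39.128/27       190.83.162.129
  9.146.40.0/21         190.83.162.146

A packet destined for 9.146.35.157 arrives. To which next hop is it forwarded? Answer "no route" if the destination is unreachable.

190.83.162.38

Routes whose prefix contains 9.146.35.157:
  8.0.0.0/7 (8.0.0.0 - 9.255.255.255) -> 190.83.162.26
  9.128.0.0/9 (9.128.0.0 - 9.255.255.255) -> 190.83.162.206
  9.146.0.0/15 (9.146.0.0 - 9.147.255.255) -> 190.83.162.197
  9.146.0.0/17 (9.146.0.0 - 9.146.127.255) -> 190.83.162.38
More-specific entries that do NOT match:
  9.146.39.128/27 (9.146.39.128 - 9.146.39.159) does not contain 9.146.35.157
  9.147.35.128/25 (9.147.35.128 - 9.147.35.255) does not contain 9.146.35.157
  11.146.35.0/24 (11.146.35.0 - 11.146.35.255) does not contain 9.146.35.157
  9.146.48.0/21 (9.146.48.0 - 9.146.55.255) does not contain 9.146.35.157
  9.146.40.0/21 (9.146.40.0 - 9.146.47.255) does not contain 9.146.35.157
  9.146.0.0/20 (9.146.0.0 - 9.146.15.255) does not contain 9.146.35.157
  9.146.48.0/20 (9.146.48.0 - 9.146.63.255) does not contain 9.146.35.157
  9.144.32.0/20 (9.144.32.0 - 9.144.47.255) does not contain 9.146.35.157
  73.146.0.0/18 (73.146.0.0 - 73.146.63.255) does not contain 9.146.35.157
  9.146.64.0/18 (9.146.64.0 - 9.146.127.255) does not contain 9.146.35.157
Longest matching prefix is /17 -> next hop 190.83.162.38.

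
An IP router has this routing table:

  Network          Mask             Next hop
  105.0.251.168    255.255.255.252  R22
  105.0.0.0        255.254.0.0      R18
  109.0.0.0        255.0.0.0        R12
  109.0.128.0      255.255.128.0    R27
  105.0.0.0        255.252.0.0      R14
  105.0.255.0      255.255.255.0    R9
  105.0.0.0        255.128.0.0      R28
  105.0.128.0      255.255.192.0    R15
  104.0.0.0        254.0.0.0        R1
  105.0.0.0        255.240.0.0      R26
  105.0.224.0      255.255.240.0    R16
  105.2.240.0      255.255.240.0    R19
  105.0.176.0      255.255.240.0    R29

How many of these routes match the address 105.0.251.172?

Prefixes containing 105.0.251.172:
  104.0.0.0/7 (104.0.0.0 - 105.255.255.255)
  105.0.0.0/9 (105.0.0.0 - 105.127.255.255)
  105.0.0.0/12 (105.0.0.0 - 105.15.255.255)
  105.0.0.0/14 (105.0.0.0 - 105.3.255.255)
  105.0.0.0/15 (105.0.0.0 - 105.1.255.255)
Total matching entries: 5.

5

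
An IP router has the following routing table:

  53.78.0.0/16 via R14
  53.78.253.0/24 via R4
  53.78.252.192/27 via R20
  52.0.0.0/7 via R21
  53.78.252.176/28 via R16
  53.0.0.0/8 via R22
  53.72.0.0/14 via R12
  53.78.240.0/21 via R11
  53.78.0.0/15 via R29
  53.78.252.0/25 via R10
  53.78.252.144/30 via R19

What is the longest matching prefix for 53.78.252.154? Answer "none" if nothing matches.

53.78.0.0/16

Entries matching 53.78.252.154:
  52.0.0.0/7 (52.0.0.0 - 53.255.255.255)
  53.0.0.0/8 (53.0.0.0 - 53.255.255.255)
  53.78.0.0/15 (53.78.0.0 - 53.79.255.255)
  53.78.0.0/16 (53.78.0.0 - 53.78.255.255)
Most specific is 53.78.0.0/16.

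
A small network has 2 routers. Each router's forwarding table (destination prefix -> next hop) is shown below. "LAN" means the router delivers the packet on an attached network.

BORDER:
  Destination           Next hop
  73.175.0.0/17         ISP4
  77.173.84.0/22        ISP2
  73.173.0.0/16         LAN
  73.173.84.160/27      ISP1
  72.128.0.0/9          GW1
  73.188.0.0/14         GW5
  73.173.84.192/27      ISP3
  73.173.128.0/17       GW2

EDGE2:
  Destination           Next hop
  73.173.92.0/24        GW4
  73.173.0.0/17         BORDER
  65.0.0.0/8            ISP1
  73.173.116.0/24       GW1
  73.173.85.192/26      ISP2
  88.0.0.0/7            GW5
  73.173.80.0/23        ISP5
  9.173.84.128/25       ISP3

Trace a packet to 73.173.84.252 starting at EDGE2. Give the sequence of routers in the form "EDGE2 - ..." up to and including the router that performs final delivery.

At EDGE2: longest match for 73.173.84.252 is 73.173.0.0/17 -> BORDER
At BORDER: longest match for 73.173.84.252 is 73.173.0.0/16 -> LAN

EDGE2 - BORDER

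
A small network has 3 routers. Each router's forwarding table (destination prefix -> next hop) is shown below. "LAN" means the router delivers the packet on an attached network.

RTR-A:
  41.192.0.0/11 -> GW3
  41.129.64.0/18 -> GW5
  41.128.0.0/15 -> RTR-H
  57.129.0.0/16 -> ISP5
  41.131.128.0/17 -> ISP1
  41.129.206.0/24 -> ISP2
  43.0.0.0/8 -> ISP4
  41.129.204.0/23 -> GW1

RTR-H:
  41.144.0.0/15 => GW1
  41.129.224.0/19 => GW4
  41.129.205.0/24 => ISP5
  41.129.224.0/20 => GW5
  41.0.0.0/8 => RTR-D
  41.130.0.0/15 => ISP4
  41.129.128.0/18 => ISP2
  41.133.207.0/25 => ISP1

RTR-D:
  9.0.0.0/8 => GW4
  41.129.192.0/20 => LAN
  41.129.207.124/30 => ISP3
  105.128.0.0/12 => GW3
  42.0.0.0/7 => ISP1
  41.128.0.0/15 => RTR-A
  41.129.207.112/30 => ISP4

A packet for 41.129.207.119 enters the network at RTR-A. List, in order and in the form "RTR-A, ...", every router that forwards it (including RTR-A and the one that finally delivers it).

At RTR-A: longest match for 41.129.207.119 is 41.128.0.0/15 -> RTR-H
At RTR-H: longest match for 41.129.207.119 is 41.0.0.0/8 -> RTR-D
At RTR-D: longest match for 41.129.207.119 is 41.129.192.0/20 -> LAN

RTR-A, RTR-H, RTR-D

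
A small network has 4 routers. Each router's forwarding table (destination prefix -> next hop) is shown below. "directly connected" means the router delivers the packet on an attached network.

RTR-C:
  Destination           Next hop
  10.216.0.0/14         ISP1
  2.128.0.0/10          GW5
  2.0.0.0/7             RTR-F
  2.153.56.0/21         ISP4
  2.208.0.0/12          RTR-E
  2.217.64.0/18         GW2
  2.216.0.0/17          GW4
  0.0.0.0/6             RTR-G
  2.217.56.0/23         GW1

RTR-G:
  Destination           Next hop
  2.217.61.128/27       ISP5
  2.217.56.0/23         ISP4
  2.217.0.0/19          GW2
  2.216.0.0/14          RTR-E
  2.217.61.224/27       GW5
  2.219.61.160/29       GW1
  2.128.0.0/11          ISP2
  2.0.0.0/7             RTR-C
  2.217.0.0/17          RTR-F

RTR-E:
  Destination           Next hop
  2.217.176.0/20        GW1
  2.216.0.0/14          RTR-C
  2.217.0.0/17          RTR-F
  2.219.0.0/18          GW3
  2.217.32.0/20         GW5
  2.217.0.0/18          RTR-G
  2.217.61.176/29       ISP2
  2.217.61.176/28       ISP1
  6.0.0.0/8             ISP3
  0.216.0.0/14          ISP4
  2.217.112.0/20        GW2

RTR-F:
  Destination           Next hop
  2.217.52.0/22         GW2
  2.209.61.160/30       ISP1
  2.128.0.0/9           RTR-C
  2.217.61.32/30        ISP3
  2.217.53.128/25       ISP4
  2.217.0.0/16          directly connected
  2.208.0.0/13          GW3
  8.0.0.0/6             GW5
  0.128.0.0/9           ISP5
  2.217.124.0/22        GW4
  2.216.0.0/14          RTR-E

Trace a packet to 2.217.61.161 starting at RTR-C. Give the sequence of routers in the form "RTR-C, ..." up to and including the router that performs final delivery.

At RTR-C: longest match for 2.217.61.161 is 2.208.0.0/12 -> RTR-E
At RTR-E: longest match for 2.217.61.161 is 2.217.0.0/18 -> RTR-G
At RTR-G: longest match for 2.217.61.161 is 2.217.0.0/17 -> RTR-F
At RTR-F: longest match for 2.217.61.161 is 2.217.0.0/16 -> directly connected

RTR-C, RTR-E, RTR-G, RTR-F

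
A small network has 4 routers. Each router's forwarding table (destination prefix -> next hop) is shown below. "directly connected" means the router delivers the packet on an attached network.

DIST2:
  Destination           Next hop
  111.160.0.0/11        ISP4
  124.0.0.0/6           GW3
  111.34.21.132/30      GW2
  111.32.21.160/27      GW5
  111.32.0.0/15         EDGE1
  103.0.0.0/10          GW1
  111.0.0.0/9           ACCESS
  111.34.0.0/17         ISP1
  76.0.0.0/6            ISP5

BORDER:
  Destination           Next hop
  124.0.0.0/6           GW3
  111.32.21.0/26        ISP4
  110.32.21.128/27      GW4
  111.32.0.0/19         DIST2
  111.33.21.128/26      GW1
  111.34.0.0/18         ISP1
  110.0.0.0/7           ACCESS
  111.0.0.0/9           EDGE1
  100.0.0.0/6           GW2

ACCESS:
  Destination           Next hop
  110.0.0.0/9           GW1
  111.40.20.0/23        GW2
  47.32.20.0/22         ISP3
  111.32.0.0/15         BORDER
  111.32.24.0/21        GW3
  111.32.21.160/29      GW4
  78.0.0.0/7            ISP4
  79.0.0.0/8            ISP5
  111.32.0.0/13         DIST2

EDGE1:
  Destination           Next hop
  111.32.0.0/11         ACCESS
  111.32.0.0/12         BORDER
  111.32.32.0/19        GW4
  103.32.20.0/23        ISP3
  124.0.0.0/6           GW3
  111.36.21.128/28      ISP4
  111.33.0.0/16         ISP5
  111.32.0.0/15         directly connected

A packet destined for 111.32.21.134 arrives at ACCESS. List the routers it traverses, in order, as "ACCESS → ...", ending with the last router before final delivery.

ACCESS → BORDER → DIST2 → EDGE1

At ACCESS: longest match for 111.32.21.134 is 111.32.0.0/15 -> BORDER
At BORDER: longest match for 111.32.21.134 is 111.32.0.0/19 -> DIST2
At DIST2: longest match for 111.32.21.134 is 111.32.0.0/15 -> EDGE1
At EDGE1: longest match for 111.32.21.134 is 111.32.0.0/15 -> directly connected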